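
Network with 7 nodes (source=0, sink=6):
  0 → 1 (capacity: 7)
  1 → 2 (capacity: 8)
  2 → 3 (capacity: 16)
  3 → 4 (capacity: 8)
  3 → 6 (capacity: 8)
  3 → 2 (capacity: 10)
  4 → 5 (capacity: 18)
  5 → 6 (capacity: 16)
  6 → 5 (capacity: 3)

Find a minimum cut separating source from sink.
Min cut value = 7, edges: (0,1)

Min cut value: 7
Partition: S = [0], T = [1, 2, 3, 4, 5, 6]
Cut edges: (0,1)

By max-flow min-cut theorem, max flow = min cut = 7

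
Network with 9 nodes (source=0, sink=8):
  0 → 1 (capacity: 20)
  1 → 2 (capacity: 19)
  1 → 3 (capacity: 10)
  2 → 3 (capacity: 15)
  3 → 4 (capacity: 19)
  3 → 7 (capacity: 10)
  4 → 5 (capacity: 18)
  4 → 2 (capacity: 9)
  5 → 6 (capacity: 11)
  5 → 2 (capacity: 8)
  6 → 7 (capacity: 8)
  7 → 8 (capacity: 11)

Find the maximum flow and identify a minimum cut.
Max flow = 11, Min cut edges: (7,8)

Maximum flow: 11
Minimum cut: (7,8)
Partition: S = [0, 1, 2, 3, 4, 5, 6, 7], T = [8]

Max-flow min-cut theorem verified: both equal 11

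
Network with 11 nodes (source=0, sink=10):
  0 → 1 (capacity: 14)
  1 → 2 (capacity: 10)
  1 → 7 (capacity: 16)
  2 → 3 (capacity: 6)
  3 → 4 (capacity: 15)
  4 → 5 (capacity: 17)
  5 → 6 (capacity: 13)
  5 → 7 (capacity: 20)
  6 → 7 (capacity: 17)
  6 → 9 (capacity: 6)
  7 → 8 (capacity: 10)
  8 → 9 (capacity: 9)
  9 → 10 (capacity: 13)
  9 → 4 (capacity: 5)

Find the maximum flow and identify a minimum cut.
Max flow = 13, Min cut edges: (9,10)

Maximum flow: 13
Minimum cut: (9,10)
Partition: S = [0, 1, 2, 3, 4, 5, 6, 7, 8, 9], T = [10]

Max-flow min-cut theorem verified: both equal 13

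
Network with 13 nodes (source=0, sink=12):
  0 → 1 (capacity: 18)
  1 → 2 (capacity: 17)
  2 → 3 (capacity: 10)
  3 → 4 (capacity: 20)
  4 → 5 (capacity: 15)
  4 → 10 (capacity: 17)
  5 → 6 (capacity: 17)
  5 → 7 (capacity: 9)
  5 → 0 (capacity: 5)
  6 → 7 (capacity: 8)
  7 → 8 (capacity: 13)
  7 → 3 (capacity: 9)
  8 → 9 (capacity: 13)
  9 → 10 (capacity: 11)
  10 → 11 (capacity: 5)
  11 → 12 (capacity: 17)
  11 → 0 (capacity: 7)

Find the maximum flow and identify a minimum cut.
Max flow = 5, Min cut edges: (10,11)

Maximum flow: 5
Minimum cut: (10,11)
Partition: S = [0, 1, 2, 3, 4, 5, 6, 7, 8, 9, 10], T = [11, 12]

Max-flow min-cut theorem verified: both equal 5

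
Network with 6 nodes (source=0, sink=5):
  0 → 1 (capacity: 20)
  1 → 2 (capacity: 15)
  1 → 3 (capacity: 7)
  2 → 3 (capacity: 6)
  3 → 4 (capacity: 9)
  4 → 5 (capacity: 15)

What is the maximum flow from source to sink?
Maximum flow = 9

Max flow: 9

Flow assignment:
  0 → 1: 9/20
  1 → 2: 6/15
  1 → 3: 3/7
  2 → 3: 6/6
  3 → 4: 9/9
  4 → 5: 9/15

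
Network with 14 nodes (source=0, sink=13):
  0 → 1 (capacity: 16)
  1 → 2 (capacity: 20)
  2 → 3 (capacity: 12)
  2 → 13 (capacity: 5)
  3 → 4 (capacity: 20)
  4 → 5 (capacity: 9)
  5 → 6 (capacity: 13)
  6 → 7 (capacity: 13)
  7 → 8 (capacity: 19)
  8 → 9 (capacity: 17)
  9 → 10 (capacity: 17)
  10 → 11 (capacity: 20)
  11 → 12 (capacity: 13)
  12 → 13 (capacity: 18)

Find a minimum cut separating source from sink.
Min cut value = 14, edges: (2,13), (4,5)

Min cut value: 14
Partition: S = [0, 1, 2, 3, 4], T = [5, 6, 7, 8, 9, 10, 11, 12, 13]
Cut edges: (2,13), (4,5)

By max-flow min-cut theorem, max flow = min cut = 14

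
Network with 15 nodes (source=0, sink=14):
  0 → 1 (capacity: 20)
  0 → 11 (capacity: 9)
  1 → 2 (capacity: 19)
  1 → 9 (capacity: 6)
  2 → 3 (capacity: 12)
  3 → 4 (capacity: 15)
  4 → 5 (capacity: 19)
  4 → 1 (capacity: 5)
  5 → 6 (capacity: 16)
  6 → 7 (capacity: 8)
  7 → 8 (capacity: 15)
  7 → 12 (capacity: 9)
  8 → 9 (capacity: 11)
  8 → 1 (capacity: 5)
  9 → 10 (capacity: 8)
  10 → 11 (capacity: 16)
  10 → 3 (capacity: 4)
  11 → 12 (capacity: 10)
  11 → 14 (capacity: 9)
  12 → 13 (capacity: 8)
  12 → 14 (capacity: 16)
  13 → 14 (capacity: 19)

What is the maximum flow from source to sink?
Maximum flow = 23

Max flow: 23

Flow assignment:
  0 → 1: 14/20
  0 → 11: 9/9
  1 → 2: 12/19
  1 → 9: 6/6
  2 → 3: 12/12
  3 → 4: 12/15
  4 → 5: 8/19
  4 → 1: 4/5
  5 → 6: 8/16
  6 → 7: 8/8
  7 → 12: 8/9
  9 → 10: 6/8
  10 → 11: 6/16
  11 → 12: 6/10
  11 → 14: 9/9
  12 → 14: 14/16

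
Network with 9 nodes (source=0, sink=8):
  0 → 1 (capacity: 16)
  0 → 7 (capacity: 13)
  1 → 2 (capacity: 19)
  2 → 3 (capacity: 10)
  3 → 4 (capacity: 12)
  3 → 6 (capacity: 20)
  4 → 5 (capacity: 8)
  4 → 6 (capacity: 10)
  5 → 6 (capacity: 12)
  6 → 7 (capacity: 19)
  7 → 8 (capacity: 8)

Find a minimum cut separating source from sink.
Min cut value = 8, edges: (7,8)

Min cut value: 8
Partition: S = [0, 1, 2, 3, 4, 5, 6, 7], T = [8]
Cut edges: (7,8)

By max-flow min-cut theorem, max flow = min cut = 8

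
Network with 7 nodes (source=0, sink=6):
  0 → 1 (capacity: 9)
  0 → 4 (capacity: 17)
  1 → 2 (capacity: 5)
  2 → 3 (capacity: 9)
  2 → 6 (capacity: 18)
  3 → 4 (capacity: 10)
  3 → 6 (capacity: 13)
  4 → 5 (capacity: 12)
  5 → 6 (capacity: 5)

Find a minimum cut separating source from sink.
Min cut value = 10, edges: (1,2), (5,6)

Min cut value: 10
Partition: S = [0, 1, 4, 5], T = [2, 3, 6]
Cut edges: (1,2), (5,6)

By max-flow min-cut theorem, max flow = min cut = 10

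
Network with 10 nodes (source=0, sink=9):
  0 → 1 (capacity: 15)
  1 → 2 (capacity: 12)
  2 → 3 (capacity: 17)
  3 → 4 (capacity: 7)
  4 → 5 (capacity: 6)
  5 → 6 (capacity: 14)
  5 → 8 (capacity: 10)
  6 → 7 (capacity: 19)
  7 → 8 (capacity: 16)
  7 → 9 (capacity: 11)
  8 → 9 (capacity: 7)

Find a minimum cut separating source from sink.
Min cut value = 6, edges: (4,5)

Min cut value: 6
Partition: S = [0, 1, 2, 3, 4], T = [5, 6, 7, 8, 9]
Cut edges: (4,5)

By max-flow min-cut theorem, max flow = min cut = 6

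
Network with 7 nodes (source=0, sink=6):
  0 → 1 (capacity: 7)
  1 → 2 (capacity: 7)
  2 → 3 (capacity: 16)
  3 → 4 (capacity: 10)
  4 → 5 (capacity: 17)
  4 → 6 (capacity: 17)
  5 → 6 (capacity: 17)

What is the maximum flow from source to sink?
Maximum flow = 7

Max flow: 7

Flow assignment:
  0 → 1: 7/7
  1 → 2: 7/7
  2 → 3: 7/16
  3 → 4: 7/10
  4 → 6: 7/17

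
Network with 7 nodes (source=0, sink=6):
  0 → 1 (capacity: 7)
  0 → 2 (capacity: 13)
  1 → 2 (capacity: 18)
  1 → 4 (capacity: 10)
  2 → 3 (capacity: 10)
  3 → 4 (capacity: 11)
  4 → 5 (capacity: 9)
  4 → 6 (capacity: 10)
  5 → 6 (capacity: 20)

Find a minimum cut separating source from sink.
Min cut value = 17, edges: (0,1), (2,3)

Min cut value: 17
Partition: S = [0, 2], T = [1, 3, 4, 5, 6]
Cut edges: (0,1), (2,3)

By max-flow min-cut theorem, max flow = min cut = 17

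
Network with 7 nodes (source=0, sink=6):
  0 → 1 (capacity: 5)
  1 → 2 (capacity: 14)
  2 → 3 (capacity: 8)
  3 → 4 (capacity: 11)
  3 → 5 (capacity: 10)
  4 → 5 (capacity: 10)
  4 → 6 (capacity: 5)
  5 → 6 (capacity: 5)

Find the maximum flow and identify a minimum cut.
Max flow = 5, Min cut edges: (0,1)

Maximum flow: 5
Minimum cut: (0,1)
Partition: S = [0], T = [1, 2, 3, 4, 5, 6]

Max-flow min-cut theorem verified: both equal 5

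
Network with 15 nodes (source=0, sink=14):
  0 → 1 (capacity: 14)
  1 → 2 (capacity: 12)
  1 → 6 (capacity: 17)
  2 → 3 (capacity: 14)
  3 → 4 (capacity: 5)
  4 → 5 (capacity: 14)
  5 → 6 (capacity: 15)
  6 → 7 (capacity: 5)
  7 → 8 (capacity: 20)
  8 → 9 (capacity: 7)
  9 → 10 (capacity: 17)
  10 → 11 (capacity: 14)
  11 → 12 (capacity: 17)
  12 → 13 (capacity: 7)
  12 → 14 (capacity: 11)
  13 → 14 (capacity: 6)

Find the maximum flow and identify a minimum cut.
Max flow = 5, Min cut edges: (6,7)

Maximum flow: 5
Minimum cut: (6,7)
Partition: S = [0, 1, 2, 3, 4, 5, 6], T = [7, 8, 9, 10, 11, 12, 13, 14]

Max-flow min-cut theorem verified: both equal 5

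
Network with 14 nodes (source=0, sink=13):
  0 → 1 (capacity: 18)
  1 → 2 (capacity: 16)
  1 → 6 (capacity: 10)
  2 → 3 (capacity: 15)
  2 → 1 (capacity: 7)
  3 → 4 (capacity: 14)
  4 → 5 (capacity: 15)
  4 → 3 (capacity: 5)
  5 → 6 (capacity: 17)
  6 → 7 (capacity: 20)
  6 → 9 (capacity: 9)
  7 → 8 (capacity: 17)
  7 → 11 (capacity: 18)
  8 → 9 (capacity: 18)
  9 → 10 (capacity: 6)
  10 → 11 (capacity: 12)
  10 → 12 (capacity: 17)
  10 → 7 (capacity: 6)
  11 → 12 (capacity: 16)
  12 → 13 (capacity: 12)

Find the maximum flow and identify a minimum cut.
Max flow = 12, Min cut edges: (12,13)

Maximum flow: 12
Minimum cut: (12,13)
Partition: S = [0, 1, 2, 3, 4, 5, 6, 7, 8, 9, 10, 11, 12], T = [13]

Max-flow min-cut theorem verified: both equal 12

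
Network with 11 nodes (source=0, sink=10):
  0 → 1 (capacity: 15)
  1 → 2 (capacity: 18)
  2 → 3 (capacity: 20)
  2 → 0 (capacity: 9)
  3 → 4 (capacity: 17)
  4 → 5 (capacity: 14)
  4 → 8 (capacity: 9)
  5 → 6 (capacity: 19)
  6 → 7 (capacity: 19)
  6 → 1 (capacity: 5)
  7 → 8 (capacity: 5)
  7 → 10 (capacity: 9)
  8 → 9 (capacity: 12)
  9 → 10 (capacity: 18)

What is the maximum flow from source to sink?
Maximum flow = 15

Max flow: 15

Flow assignment:
  0 → 1: 15/15
  1 → 2: 15/18
  2 → 3: 15/20
  3 → 4: 15/17
  4 → 5: 6/14
  4 → 8: 9/9
  5 → 6: 6/19
  6 → 7: 6/19
  7 → 10: 6/9
  8 → 9: 9/12
  9 → 10: 9/18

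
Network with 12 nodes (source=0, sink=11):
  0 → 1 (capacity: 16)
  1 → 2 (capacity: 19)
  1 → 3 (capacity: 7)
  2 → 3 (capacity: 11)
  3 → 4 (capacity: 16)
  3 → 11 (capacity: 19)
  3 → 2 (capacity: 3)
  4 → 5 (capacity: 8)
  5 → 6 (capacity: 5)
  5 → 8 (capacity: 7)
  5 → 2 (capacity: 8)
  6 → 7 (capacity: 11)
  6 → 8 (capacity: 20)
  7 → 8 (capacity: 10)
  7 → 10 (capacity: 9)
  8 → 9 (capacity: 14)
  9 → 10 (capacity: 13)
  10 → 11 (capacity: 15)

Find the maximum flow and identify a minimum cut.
Max flow = 16, Min cut edges: (0,1)

Maximum flow: 16
Minimum cut: (0,1)
Partition: S = [0], T = [1, 2, 3, 4, 5, 6, 7, 8, 9, 10, 11]

Max-flow min-cut theorem verified: both equal 16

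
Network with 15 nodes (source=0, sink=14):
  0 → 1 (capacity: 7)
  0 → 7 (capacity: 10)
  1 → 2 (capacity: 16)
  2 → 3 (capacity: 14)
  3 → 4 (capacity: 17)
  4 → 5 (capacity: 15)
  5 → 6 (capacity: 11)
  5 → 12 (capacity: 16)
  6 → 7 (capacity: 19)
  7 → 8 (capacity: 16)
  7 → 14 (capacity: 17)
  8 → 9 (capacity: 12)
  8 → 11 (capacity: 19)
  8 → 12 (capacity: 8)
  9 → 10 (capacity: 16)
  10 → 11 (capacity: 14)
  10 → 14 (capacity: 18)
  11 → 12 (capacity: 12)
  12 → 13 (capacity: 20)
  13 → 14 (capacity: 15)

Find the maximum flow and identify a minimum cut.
Max flow = 17, Min cut edges: (0,1), (0,7)

Maximum flow: 17
Minimum cut: (0,1), (0,7)
Partition: S = [0], T = [1, 2, 3, 4, 5, 6, 7, 8, 9, 10, 11, 12, 13, 14]

Max-flow min-cut theorem verified: both equal 17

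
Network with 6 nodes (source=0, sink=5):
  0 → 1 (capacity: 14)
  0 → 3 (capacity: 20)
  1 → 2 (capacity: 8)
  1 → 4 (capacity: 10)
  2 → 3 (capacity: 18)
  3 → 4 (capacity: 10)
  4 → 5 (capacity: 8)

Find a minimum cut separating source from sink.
Min cut value = 8, edges: (4,5)

Min cut value: 8
Partition: S = [0, 1, 2, 3, 4], T = [5]
Cut edges: (4,5)

By max-flow min-cut theorem, max flow = min cut = 8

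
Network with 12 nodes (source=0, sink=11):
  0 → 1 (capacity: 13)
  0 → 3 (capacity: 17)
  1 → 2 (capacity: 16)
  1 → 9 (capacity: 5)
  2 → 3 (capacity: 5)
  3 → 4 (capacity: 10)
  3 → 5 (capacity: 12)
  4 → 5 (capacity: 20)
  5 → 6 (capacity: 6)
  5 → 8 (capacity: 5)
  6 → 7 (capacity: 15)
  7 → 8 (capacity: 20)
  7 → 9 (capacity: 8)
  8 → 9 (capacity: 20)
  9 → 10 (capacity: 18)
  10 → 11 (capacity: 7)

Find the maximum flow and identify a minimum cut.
Max flow = 7, Min cut edges: (10,11)

Maximum flow: 7
Minimum cut: (10,11)
Partition: S = [0, 1, 2, 3, 4, 5, 6, 7, 8, 9, 10], T = [11]

Max-flow min-cut theorem verified: both equal 7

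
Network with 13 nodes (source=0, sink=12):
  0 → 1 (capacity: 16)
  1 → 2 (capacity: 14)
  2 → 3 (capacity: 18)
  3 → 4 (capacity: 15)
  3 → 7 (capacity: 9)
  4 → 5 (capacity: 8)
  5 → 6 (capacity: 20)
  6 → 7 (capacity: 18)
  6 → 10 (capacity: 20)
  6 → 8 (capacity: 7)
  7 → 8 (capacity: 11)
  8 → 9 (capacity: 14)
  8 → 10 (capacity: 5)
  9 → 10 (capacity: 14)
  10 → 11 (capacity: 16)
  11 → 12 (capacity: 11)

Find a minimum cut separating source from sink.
Min cut value = 11, edges: (11,12)

Min cut value: 11
Partition: S = [0, 1, 2, 3, 4, 5, 6, 7, 8, 9, 10, 11], T = [12]
Cut edges: (11,12)

By max-flow min-cut theorem, max flow = min cut = 11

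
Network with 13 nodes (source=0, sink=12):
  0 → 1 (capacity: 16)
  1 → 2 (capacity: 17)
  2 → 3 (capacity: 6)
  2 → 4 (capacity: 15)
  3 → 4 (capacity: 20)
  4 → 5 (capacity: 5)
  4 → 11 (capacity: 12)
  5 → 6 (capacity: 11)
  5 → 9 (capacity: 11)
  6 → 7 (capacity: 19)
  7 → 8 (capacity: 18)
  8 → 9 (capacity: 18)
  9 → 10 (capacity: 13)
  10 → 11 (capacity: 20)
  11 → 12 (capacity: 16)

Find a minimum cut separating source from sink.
Min cut value = 16, edges: (11,12)

Min cut value: 16
Partition: S = [0, 1, 2, 3, 4, 5, 6, 7, 8, 9, 10, 11], T = [12]
Cut edges: (11,12)

By max-flow min-cut theorem, max flow = min cut = 16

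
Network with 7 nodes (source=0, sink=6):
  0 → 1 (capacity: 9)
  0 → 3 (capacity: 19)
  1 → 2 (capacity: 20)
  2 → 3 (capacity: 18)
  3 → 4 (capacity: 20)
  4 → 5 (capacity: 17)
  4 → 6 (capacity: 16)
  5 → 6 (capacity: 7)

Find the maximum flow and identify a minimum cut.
Max flow = 20, Min cut edges: (3,4)

Maximum flow: 20
Minimum cut: (3,4)
Partition: S = [0, 1, 2, 3], T = [4, 5, 6]

Max-flow min-cut theorem verified: both equal 20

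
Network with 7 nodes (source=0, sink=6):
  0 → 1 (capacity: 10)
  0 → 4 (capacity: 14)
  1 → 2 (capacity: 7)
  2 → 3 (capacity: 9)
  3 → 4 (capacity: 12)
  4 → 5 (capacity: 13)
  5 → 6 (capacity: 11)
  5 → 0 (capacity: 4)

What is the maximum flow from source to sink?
Maximum flow = 11

Max flow: 11

Flow assignment:
  0 → 1: 7/10
  0 → 4: 6/14
  1 → 2: 7/7
  2 → 3: 7/9
  3 → 4: 7/12
  4 → 5: 13/13
  5 → 6: 11/11
  5 → 0: 2/4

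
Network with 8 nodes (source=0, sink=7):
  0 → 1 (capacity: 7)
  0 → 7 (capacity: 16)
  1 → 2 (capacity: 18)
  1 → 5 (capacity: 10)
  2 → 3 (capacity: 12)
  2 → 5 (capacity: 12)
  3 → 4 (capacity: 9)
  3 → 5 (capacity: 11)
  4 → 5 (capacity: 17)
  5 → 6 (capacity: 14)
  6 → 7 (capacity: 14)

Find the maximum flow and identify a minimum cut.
Max flow = 23, Min cut edges: (0,1), (0,7)

Maximum flow: 23
Minimum cut: (0,1), (0,7)
Partition: S = [0], T = [1, 2, 3, 4, 5, 6, 7]

Max-flow min-cut theorem verified: both equal 23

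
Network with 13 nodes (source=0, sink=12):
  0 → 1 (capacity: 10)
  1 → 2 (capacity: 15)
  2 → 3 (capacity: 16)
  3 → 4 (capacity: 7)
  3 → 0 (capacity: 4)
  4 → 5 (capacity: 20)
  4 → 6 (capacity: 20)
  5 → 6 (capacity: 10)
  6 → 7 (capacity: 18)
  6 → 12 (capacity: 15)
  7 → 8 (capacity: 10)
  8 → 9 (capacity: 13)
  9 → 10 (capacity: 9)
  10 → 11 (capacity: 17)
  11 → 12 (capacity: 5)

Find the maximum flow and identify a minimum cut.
Max flow = 7, Min cut edges: (3,4)

Maximum flow: 7
Minimum cut: (3,4)
Partition: S = [0, 1, 2, 3], T = [4, 5, 6, 7, 8, 9, 10, 11, 12]

Max-flow min-cut theorem verified: both equal 7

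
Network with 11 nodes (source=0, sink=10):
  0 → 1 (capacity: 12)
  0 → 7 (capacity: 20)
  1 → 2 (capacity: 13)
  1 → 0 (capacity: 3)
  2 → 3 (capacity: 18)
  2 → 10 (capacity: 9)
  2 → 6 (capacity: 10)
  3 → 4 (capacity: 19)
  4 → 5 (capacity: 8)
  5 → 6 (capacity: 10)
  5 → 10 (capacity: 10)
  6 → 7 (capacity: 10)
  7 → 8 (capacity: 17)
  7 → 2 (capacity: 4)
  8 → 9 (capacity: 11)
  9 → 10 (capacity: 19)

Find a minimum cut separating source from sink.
Min cut value = 27, edges: (0,1), (8,9), (7,2)

Min cut value: 27
Partition: S = [0, 6, 7, 8], T = [1, 2, 3, 4, 5, 9, 10]
Cut edges: (0,1), (8,9), (7,2)

By max-flow min-cut theorem, max flow = min cut = 27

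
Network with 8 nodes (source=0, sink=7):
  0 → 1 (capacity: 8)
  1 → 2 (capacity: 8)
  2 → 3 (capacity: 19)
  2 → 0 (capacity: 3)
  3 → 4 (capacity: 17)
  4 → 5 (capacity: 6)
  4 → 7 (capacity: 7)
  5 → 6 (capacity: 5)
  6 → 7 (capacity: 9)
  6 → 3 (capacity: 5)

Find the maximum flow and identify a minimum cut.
Max flow = 8, Min cut edges: (1,2)

Maximum flow: 8
Minimum cut: (1,2)
Partition: S = [0, 1], T = [2, 3, 4, 5, 6, 7]

Max-flow min-cut theorem verified: both equal 8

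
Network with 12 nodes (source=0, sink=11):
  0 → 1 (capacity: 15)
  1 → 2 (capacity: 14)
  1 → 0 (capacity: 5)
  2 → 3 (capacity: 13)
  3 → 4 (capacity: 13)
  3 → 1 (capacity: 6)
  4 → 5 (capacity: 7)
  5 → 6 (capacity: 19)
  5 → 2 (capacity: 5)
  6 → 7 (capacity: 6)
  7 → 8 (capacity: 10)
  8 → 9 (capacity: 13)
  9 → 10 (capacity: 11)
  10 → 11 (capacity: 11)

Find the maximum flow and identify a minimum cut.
Max flow = 6, Min cut edges: (6,7)

Maximum flow: 6
Minimum cut: (6,7)
Partition: S = [0, 1, 2, 3, 4, 5, 6], T = [7, 8, 9, 10, 11]

Max-flow min-cut theorem verified: both equal 6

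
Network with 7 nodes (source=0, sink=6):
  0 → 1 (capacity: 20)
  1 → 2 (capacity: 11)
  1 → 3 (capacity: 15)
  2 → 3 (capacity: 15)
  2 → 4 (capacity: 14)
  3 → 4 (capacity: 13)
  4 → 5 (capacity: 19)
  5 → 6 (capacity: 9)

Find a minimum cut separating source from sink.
Min cut value = 9, edges: (5,6)

Min cut value: 9
Partition: S = [0, 1, 2, 3, 4, 5], T = [6]
Cut edges: (5,6)

By max-flow min-cut theorem, max flow = min cut = 9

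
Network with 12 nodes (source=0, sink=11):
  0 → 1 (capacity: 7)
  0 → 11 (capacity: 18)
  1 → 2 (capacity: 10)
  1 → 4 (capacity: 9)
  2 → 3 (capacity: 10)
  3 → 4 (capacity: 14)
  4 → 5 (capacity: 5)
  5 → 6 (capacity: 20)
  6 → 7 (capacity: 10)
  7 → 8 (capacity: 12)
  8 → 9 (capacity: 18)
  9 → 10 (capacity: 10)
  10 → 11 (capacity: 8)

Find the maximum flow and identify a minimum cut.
Max flow = 23, Min cut edges: (0,11), (4,5)

Maximum flow: 23
Minimum cut: (0,11), (4,5)
Partition: S = [0, 1, 2, 3, 4], T = [5, 6, 7, 8, 9, 10, 11]

Max-flow min-cut theorem verified: both equal 23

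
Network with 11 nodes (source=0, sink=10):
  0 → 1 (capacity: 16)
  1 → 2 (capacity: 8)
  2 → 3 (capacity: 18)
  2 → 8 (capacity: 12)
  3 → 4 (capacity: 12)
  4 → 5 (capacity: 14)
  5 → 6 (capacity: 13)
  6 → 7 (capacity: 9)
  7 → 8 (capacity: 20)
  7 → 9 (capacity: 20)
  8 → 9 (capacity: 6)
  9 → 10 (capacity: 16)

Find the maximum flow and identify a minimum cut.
Max flow = 8, Min cut edges: (1,2)

Maximum flow: 8
Minimum cut: (1,2)
Partition: S = [0, 1], T = [2, 3, 4, 5, 6, 7, 8, 9, 10]

Max-flow min-cut theorem verified: both equal 8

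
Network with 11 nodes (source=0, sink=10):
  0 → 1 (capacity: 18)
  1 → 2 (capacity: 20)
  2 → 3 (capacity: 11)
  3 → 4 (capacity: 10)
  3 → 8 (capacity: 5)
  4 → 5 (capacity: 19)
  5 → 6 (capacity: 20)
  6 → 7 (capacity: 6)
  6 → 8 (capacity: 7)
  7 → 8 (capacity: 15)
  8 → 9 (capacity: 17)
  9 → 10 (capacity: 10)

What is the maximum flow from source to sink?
Maximum flow = 10

Max flow: 10

Flow assignment:
  0 → 1: 10/18
  1 → 2: 10/20
  2 → 3: 10/11
  3 → 4: 6/10
  3 → 8: 4/5
  4 → 5: 6/19
  5 → 6: 6/20
  6 → 8: 6/7
  8 → 9: 10/17
  9 → 10: 10/10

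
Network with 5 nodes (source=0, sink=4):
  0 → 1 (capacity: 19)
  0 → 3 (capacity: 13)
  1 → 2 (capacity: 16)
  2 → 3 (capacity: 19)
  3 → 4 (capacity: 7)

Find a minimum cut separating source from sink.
Min cut value = 7, edges: (3,4)

Min cut value: 7
Partition: S = [0, 1, 2, 3], T = [4]
Cut edges: (3,4)

By max-flow min-cut theorem, max flow = min cut = 7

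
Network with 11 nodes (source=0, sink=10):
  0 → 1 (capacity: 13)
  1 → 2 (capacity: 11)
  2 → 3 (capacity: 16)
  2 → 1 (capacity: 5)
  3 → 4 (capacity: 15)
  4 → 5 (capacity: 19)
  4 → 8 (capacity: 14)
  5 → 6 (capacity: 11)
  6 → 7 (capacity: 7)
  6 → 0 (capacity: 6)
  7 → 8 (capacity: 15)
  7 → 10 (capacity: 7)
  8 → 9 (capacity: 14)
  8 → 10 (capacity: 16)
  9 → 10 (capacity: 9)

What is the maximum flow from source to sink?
Maximum flow = 11

Max flow: 11

Flow assignment:
  0 → 1: 11/13
  1 → 2: 11/11
  2 → 3: 11/16
  3 → 4: 11/15
  4 → 8: 11/14
  8 → 10: 11/16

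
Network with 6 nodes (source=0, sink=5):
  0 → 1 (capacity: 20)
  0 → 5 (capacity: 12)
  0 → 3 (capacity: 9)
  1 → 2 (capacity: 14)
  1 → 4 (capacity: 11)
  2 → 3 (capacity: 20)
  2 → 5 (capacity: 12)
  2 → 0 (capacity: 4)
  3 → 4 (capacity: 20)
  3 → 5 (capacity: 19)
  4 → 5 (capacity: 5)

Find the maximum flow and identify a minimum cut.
Max flow = 40, Min cut edges: (0,5), (0,3), (1,2), (4,5)

Maximum flow: 40
Minimum cut: (0,5), (0,3), (1,2), (4,5)
Partition: S = [0, 1, 4], T = [2, 3, 5]

Max-flow min-cut theorem verified: both equal 40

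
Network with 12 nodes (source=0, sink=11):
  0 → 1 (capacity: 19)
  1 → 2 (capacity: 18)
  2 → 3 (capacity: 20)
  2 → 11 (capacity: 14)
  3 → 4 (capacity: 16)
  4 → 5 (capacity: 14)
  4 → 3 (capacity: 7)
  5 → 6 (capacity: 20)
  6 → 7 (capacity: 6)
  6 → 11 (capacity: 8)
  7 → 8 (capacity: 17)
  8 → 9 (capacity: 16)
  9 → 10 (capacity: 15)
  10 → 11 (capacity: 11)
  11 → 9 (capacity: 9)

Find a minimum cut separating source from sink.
Min cut value = 18, edges: (1,2)

Min cut value: 18
Partition: S = [0, 1], T = [2, 3, 4, 5, 6, 7, 8, 9, 10, 11]
Cut edges: (1,2)

By max-flow min-cut theorem, max flow = min cut = 18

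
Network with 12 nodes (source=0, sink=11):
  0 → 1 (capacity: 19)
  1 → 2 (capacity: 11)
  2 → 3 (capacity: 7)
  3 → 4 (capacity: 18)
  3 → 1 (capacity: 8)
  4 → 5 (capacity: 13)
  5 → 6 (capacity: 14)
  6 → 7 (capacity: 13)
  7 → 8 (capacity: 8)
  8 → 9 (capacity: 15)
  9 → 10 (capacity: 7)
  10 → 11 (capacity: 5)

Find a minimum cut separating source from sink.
Min cut value = 5, edges: (10,11)

Min cut value: 5
Partition: S = [0, 1, 2, 3, 4, 5, 6, 7, 8, 9, 10], T = [11]
Cut edges: (10,11)

By max-flow min-cut theorem, max flow = min cut = 5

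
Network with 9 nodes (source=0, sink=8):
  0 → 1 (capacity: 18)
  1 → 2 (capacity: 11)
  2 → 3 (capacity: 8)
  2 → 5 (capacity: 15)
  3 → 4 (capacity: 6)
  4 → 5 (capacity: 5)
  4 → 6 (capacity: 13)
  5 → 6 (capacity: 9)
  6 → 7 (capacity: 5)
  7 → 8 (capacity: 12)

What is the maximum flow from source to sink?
Maximum flow = 5

Max flow: 5

Flow assignment:
  0 → 1: 5/18
  1 → 2: 5/11
  2 → 5: 5/15
  5 → 6: 5/9
  6 → 7: 5/5
  7 → 8: 5/12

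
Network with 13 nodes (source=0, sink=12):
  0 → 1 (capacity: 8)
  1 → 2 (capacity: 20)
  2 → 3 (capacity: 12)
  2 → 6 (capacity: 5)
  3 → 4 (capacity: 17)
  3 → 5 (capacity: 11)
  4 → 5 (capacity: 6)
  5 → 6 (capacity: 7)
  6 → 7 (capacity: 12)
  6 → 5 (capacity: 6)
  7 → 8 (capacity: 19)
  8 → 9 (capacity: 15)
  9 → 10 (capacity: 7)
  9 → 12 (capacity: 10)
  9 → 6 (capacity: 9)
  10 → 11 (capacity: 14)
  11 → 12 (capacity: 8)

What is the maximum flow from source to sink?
Maximum flow = 8

Max flow: 8

Flow assignment:
  0 → 1: 8/8
  1 → 2: 8/20
  2 → 3: 3/12
  2 → 6: 5/5
  3 → 5: 3/11
  5 → 6: 3/7
  6 → 7: 8/12
  7 → 8: 8/19
  8 → 9: 8/15
  9 → 12: 8/10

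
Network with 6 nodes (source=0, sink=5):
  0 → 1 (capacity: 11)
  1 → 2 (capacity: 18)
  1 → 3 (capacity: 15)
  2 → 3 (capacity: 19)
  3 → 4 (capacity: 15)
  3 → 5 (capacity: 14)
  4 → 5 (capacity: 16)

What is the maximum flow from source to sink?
Maximum flow = 11

Max flow: 11

Flow assignment:
  0 → 1: 11/11
  1 → 3: 11/15
  3 → 5: 11/14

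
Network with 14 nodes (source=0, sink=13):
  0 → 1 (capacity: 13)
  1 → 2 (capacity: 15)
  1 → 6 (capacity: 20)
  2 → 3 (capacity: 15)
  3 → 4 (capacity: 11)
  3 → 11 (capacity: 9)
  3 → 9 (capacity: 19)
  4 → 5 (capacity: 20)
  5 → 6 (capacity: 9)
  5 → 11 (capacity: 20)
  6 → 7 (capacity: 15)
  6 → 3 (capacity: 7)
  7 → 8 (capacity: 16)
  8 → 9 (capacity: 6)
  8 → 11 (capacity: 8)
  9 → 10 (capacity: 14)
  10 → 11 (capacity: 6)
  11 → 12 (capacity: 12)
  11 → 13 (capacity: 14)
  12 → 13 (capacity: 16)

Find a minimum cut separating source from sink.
Min cut value = 13, edges: (0,1)

Min cut value: 13
Partition: S = [0], T = [1, 2, 3, 4, 5, 6, 7, 8, 9, 10, 11, 12, 13]
Cut edges: (0,1)

By max-flow min-cut theorem, max flow = min cut = 13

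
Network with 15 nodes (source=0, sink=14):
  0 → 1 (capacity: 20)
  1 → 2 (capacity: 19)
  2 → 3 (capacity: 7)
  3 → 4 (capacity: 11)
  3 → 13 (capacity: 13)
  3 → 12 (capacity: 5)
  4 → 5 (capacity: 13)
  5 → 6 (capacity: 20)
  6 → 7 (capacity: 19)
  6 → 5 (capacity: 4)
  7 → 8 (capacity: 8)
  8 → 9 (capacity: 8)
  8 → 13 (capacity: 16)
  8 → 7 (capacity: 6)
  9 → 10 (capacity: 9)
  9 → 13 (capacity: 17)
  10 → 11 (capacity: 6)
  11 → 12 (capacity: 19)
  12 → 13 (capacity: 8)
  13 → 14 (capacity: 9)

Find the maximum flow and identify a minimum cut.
Max flow = 7, Min cut edges: (2,3)

Maximum flow: 7
Minimum cut: (2,3)
Partition: S = [0, 1, 2], T = [3, 4, 5, 6, 7, 8, 9, 10, 11, 12, 13, 14]

Max-flow min-cut theorem verified: both equal 7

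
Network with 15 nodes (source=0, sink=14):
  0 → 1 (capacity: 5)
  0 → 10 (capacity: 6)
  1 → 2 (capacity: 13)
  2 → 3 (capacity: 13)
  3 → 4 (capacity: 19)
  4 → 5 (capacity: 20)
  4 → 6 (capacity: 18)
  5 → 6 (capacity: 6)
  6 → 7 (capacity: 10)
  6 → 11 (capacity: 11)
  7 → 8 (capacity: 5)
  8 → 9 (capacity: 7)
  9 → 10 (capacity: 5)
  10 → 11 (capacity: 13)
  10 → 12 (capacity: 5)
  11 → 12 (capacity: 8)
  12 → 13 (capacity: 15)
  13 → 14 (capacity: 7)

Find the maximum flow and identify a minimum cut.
Max flow = 7, Min cut edges: (13,14)

Maximum flow: 7
Minimum cut: (13,14)
Partition: S = [0, 1, 2, 3, 4, 5, 6, 7, 8, 9, 10, 11, 12, 13], T = [14]

Max-flow min-cut theorem verified: both equal 7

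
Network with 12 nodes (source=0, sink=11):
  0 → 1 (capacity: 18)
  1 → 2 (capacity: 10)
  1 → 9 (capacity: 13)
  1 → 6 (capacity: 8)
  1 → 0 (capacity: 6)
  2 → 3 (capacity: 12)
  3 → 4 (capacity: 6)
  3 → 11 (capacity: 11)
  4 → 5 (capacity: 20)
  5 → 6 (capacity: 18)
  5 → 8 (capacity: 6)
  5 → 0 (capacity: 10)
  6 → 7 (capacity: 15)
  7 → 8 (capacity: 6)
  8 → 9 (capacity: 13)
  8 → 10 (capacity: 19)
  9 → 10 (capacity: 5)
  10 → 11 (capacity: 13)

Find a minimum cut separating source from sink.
Min cut value = 18, edges: (0,1)

Min cut value: 18
Partition: S = [0], T = [1, 2, 3, 4, 5, 6, 7, 8, 9, 10, 11]
Cut edges: (0,1)

By max-flow min-cut theorem, max flow = min cut = 18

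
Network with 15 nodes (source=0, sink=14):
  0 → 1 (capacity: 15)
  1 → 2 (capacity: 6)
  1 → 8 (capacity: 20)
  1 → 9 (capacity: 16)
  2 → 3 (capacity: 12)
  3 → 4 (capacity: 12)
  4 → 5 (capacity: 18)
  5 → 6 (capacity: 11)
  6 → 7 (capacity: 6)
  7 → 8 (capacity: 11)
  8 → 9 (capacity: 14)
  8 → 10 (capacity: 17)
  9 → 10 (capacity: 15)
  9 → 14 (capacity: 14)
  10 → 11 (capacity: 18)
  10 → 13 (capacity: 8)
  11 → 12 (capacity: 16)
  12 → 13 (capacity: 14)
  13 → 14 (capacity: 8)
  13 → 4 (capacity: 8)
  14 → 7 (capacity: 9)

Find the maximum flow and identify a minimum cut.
Max flow = 15, Min cut edges: (0,1)

Maximum flow: 15
Minimum cut: (0,1)
Partition: S = [0], T = [1, 2, 3, 4, 5, 6, 7, 8, 9, 10, 11, 12, 13, 14]

Max-flow min-cut theorem verified: both equal 15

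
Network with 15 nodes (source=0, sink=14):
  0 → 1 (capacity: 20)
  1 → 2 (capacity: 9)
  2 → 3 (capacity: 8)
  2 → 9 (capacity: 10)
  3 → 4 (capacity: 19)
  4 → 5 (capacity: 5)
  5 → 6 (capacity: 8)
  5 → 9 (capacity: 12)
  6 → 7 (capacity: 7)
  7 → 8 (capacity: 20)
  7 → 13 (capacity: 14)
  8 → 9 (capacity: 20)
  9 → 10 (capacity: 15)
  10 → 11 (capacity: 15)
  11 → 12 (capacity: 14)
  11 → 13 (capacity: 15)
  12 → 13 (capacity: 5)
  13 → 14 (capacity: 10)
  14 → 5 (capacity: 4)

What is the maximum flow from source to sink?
Maximum flow = 9

Max flow: 9

Flow assignment:
  0 → 1: 9/20
  1 → 2: 9/9
  2 → 9: 9/10
  9 → 10: 9/15
  10 → 11: 9/15
  11 → 13: 9/15
  13 → 14: 9/10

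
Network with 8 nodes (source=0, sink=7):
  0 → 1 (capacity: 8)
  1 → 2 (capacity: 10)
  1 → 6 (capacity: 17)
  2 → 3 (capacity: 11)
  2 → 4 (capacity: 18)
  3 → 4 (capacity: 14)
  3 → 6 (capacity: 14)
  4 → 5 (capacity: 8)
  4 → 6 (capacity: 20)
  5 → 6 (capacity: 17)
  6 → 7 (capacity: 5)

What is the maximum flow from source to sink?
Maximum flow = 5

Max flow: 5

Flow assignment:
  0 → 1: 5/8
  1 → 6: 5/17
  6 → 7: 5/5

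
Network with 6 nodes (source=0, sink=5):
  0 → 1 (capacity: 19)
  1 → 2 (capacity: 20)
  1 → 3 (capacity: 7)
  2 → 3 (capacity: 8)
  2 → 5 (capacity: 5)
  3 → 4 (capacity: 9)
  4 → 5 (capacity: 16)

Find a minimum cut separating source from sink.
Min cut value = 14, edges: (2,5), (3,4)

Min cut value: 14
Partition: S = [0, 1, 2, 3], T = [4, 5]
Cut edges: (2,5), (3,4)

By max-flow min-cut theorem, max flow = min cut = 14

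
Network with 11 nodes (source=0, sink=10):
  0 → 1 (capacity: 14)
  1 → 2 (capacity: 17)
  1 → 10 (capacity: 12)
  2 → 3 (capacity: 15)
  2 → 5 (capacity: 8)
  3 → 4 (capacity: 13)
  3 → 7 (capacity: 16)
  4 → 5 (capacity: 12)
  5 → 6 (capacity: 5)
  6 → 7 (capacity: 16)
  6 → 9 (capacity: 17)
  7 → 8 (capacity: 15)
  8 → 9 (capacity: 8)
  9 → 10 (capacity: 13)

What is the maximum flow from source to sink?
Maximum flow = 14

Max flow: 14

Flow assignment:
  0 → 1: 14/14
  1 → 2: 2/17
  1 → 10: 12/12
  2 → 5: 2/8
  5 → 6: 2/5
  6 → 9: 2/17
  9 → 10: 2/13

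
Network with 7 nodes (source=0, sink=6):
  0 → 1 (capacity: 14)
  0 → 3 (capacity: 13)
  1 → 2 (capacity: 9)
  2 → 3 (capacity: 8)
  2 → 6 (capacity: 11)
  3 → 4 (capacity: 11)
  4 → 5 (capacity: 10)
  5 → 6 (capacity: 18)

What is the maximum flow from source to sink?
Maximum flow = 19

Max flow: 19

Flow assignment:
  0 → 1: 9/14
  0 → 3: 10/13
  1 → 2: 9/9
  2 → 6: 9/11
  3 → 4: 10/11
  4 → 5: 10/10
  5 → 6: 10/18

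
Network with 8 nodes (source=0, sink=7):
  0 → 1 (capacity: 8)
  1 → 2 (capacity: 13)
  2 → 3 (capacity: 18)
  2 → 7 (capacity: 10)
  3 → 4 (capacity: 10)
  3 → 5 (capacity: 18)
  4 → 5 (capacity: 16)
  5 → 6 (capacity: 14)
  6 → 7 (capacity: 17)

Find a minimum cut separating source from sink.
Min cut value = 8, edges: (0,1)

Min cut value: 8
Partition: S = [0], T = [1, 2, 3, 4, 5, 6, 7]
Cut edges: (0,1)

By max-flow min-cut theorem, max flow = min cut = 8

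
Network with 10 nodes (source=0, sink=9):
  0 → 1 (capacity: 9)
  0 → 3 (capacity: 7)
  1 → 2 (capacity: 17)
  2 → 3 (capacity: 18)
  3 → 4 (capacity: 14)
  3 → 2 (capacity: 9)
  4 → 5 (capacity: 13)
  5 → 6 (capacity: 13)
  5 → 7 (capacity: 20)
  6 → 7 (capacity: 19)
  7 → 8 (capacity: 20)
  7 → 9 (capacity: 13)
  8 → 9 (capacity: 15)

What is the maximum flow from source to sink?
Maximum flow = 13

Max flow: 13

Flow assignment:
  0 → 1: 9/9
  0 → 3: 4/7
  1 → 2: 9/17
  2 → 3: 9/18
  3 → 4: 13/14
  4 → 5: 13/13
  5 → 7: 13/20
  7 → 9: 13/13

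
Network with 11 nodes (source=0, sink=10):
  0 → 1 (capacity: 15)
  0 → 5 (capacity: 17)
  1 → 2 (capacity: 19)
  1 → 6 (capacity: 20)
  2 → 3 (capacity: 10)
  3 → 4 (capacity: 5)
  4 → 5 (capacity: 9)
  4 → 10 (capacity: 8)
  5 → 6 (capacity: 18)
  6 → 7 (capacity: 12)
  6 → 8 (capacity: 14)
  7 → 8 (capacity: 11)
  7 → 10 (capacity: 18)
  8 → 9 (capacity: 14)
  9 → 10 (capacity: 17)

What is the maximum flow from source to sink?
Maximum flow = 31

Max flow: 31

Flow assignment:
  0 → 1: 15/15
  0 → 5: 16/17
  1 → 2: 5/19
  1 → 6: 10/20
  2 → 3: 5/10
  3 → 4: 5/5
  4 → 10: 5/8
  5 → 6: 16/18
  6 → 7: 12/12
  6 → 8: 14/14
  7 → 10: 12/18
  8 → 9: 14/14
  9 → 10: 14/17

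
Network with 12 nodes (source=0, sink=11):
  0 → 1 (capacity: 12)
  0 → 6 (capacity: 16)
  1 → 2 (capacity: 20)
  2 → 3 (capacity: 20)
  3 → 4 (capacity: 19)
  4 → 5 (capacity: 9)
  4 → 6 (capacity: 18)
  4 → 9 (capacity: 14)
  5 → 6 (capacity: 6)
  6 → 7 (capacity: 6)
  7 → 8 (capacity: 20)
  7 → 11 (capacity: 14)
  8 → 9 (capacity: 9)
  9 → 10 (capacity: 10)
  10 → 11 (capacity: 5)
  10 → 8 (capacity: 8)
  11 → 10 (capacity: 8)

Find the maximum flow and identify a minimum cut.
Max flow = 11, Min cut edges: (6,7), (10,11)

Maximum flow: 11
Minimum cut: (6,7), (10,11)
Partition: S = [0, 1, 2, 3, 4, 5, 6, 8, 9, 10], T = [7, 11]

Max-flow min-cut theorem verified: both equal 11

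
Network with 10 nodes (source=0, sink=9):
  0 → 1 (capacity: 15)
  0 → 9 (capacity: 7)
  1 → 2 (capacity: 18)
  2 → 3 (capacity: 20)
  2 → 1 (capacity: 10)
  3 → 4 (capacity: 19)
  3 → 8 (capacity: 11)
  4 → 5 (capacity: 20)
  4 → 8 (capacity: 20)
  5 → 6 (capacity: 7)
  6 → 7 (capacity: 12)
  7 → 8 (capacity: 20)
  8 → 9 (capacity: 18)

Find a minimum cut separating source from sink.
Min cut value = 22, edges: (0,1), (0,9)

Min cut value: 22
Partition: S = [0], T = [1, 2, 3, 4, 5, 6, 7, 8, 9]
Cut edges: (0,1), (0,9)

By max-flow min-cut theorem, max flow = min cut = 22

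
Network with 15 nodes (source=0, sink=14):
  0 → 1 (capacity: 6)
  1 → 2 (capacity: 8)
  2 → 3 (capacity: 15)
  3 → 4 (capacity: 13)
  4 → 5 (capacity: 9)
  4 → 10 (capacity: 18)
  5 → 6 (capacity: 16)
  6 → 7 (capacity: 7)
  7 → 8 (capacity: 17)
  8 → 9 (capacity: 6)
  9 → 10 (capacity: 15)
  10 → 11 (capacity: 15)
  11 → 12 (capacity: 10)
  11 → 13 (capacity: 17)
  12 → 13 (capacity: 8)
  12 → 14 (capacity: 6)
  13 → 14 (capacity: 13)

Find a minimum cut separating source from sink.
Min cut value = 6, edges: (0,1)

Min cut value: 6
Partition: S = [0], T = [1, 2, 3, 4, 5, 6, 7, 8, 9, 10, 11, 12, 13, 14]
Cut edges: (0,1)

By max-flow min-cut theorem, max flow = min cut = 6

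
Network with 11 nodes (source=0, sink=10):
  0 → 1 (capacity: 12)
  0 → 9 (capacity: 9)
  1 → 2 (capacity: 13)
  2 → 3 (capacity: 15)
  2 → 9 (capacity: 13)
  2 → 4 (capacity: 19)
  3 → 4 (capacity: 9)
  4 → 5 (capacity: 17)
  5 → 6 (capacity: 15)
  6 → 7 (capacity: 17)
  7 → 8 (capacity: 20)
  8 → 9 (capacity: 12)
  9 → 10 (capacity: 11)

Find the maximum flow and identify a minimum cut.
Max flow = 11, Min cut edges: (9,10)

Maximum flow: 11
Minimum cut: (9,10)
Partition: S = [0, 1, 2, 3, 4, 5, 6, 7, 8, 9], T = [10]

Max-flow min-cut theorem verified: both equal 11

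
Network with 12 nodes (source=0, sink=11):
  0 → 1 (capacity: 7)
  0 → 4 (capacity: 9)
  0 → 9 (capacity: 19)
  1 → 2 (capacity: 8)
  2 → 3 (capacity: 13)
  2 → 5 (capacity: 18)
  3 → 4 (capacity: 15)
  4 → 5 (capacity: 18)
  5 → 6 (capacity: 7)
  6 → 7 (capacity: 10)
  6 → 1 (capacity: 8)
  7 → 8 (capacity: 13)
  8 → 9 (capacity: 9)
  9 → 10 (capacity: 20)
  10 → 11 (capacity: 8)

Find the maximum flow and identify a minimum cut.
Max flow = 8, Min cut edges: (10,11)

Maximum flow: 8
Minimum cut: (10,11)
Partition: S = [0, 1, 2, 3, 4, 5, 6, 7, 8, 9, 10], T = [11]

Max-flow min-cut theorem verified: both equal 8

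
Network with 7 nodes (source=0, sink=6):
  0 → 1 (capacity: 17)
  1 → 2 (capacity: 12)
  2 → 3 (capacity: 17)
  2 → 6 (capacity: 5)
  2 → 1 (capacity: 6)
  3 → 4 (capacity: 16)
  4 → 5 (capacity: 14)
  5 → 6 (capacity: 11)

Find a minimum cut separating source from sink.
Min cut value = 12, edges: (1,2)

Min cut value: 12
Partition: S = [0, 1], T = [2, 3, 4, 5, 6]
Cut edges: (1,2)

By max-flow min-cut theorem, max flow = min cut = 12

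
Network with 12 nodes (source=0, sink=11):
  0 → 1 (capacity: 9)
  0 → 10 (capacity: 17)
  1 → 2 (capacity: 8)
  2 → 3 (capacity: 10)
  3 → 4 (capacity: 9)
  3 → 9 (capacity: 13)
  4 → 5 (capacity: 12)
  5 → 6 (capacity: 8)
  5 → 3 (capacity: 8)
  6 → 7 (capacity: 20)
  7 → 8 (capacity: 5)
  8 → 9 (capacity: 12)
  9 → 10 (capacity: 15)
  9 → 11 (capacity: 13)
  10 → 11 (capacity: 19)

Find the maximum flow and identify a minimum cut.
Max flow = 25, Min cut edges: (0,10), (1,2)

Maximum flow: 25
Minimum cut: (0,10), (1,2)
Partition: S = [0, 1], T = [2, 3, 4, 5, 6, 7, 8, 9, 10, 11]

Max-flow min-cut theorem verified: both equal 25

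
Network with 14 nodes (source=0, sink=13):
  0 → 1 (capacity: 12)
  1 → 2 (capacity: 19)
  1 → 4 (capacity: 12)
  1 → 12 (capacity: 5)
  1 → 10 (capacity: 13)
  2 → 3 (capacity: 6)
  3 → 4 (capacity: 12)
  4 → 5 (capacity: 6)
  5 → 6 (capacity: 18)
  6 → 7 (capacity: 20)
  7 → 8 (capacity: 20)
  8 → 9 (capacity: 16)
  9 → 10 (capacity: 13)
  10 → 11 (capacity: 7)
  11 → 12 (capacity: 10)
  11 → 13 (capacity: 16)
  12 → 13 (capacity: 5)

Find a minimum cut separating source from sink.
Min cut value = 12, edges: (10,11), (12,13)

Min cut value: 12
Partition: S = [0, 1, 2, 3, 4, 5, 6, 7, 8, 9, 10, 12], T = [11, 13]
Cut edges: (10,11), (12,13)

By max-flow min-cut theorem, max flow = min cut = 12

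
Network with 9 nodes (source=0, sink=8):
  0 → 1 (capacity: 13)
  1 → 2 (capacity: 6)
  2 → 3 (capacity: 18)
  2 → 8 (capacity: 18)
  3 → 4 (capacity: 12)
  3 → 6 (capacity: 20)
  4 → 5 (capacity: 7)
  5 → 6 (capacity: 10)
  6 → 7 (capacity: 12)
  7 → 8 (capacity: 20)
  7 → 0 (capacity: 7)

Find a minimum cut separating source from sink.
Min cut value = 6, edges: (1,2)

Min cut value: 6
Partition: S = [0, 1], T = [2, 3, 4, 5, 6, 7, 8]
Cut edges: (1,2)

By max-flow min-cut theorem, max flow = min cut = 6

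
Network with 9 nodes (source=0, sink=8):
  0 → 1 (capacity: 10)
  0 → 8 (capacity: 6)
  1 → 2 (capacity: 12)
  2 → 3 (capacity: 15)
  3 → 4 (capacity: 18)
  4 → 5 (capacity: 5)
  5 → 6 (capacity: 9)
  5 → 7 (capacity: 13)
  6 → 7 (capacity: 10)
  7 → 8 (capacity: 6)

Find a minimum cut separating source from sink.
Min cut value = 11, edges: (0,8), (4,5)

Min cut value: 11
Partition: S = [0, 1, 2, 3, 4], T = [5, 6, 7, 8]
Cut edges: (0,8), (4,5)

By max-flow min-cut theorem, max flow = min cut = 11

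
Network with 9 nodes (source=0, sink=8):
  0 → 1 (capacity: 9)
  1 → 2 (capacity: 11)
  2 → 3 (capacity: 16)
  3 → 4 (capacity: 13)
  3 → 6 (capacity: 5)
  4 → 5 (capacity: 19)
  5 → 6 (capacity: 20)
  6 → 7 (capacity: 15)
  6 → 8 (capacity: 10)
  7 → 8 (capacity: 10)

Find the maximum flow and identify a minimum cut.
Max flow = 9, Min cut edges: (0,1)

Maximum flow: 9
Minimum cut: (0,1)
Partition: S = [0], T = [1, 2, 3, 4, 5, 6, 7, 8]

Max-flow min-cut theorem verified: both equal 9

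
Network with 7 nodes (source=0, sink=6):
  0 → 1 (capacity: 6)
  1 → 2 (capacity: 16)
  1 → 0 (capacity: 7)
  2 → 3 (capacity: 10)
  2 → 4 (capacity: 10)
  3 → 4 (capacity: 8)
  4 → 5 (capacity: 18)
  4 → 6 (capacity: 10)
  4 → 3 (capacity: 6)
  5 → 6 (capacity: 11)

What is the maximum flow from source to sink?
Maximum flow = 6

Max flow: 6

Flow assignment:
  0 → 1: 6/6
  1 → 2: 6/16
  2 → 4: 6/10
  4 → 6: 6/10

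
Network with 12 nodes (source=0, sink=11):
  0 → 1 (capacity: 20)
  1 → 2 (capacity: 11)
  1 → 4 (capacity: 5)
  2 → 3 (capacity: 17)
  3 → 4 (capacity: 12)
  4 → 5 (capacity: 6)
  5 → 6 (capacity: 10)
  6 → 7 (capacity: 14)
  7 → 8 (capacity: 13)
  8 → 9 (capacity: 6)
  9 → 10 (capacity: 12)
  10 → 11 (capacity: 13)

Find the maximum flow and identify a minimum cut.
Max flow = 6, Min cut edges: (8,9)

Maximum flow: 6
Minimum cut: (8,9)
Partition: S = [0, 1, 2, 3, 4, 5, 6, 7, 8], T = [9, 10, 11]

Max-flow min-cut theorem verified: both equal 6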